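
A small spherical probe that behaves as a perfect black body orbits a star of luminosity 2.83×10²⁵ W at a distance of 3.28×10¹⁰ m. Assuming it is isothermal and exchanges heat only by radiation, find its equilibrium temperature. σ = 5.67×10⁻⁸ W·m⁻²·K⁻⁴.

T ≈ 310 K

First find the stellar flux at distance d: S = L/(4πd²) = 2.83×10²⁵/(4π·(3.28×10¹⁰)²) = 2093 W/m².
For an isothermal sphere, absorbed (1−a)S·πr² = emitted σ·4πr²·T⁴, so T⁴ = (1−a)S/(4σ).
T⁴ = 1.00·2093/(4·5.67×10⁻⁸) = 9.230×10⁹ K⁴.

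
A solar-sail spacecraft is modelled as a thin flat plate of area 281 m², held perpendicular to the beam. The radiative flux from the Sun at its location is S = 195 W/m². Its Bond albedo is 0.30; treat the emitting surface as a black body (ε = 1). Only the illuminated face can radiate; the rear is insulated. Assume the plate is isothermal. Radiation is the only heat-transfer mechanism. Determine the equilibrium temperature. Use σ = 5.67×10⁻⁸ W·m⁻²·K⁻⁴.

T ≈ 222 K

At equilibrium, absorbed power = emitted power.
Absorbing cross-section = A = 281.0 m²; emitting surface = A = 281.0 m² (ratio 1).
(1−a)S·A_cross = εσ·A_surf·T⁴  ⇒  T⁴ = (1−a)S/(1σ).
T⁴ = 0.700·195/(1·5.67×10⁻⁸) = 2.407×10⁹ K⁴.
T = (2.407×10⁹)^(1/4).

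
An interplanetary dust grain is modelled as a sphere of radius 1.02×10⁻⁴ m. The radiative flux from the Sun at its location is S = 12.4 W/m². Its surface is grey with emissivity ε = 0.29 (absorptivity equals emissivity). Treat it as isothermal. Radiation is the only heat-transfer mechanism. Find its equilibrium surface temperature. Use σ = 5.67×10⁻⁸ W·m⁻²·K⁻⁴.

T ≈ 86.0 K

At equilibrium, absorbed power = emitted power.
Absorbing cross-section = πr² = 3.269×10⁻⁸ m²; emitting surface = 4πr² = 1.307×10⁻⁷ m² (ratio 4).
εS·A_cross = εσ·A_surf·T⁴  ⇒  T⁴ = S/(4σ)   (ε cancels).
T⁴ = 12.4/(4·5.67×10⁻⁸) = 5.467×10⁷ K⁴.
T = (5.467×10⁷)^(1/4).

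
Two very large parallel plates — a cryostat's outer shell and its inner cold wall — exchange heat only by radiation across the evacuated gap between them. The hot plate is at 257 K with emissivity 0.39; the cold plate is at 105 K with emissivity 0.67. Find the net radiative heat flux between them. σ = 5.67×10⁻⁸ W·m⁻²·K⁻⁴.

For two infinite grey parallel plates, q = σ(T₁⁴ − T₂⁴)/(1/ε₁ + 1/ε₂ − 1).
T₁⁴ − T₂⁴ = 4.362×10⁹ − 1.216×10⁸ = 4.241×10⁹ K⁴.
1/ε₁ + 1/ε₂ − 1 = 2.564 + 1.493 − 1 = 3.057.
q = 5.67×10⁻⁸ × 4.241×10⁹ / 3.057.

q ≈ 78.7 W/m²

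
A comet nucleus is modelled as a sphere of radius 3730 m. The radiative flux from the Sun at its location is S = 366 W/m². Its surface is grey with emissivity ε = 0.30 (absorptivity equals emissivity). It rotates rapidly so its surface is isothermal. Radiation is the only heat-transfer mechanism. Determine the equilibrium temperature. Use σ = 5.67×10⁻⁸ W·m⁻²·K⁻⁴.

At equilibrium, absorbed power = emitted power.
Absorbing cross-section = πr² = 4.371×10⁷ m²; emitting surface = 4πr² = 1.748×10⁸ m² (ratio 4).
εS·A_cross = εσ·A_surf·T⁴  ⇒  T⁴ = S/(4σ)   (ε cancels).
T⁴ = 366/(4·5.67×10⁻⁸) = 1.614×10⁹ K⁴.
T = (1.614×10⁹)^(1/4).

T ≈ 200 K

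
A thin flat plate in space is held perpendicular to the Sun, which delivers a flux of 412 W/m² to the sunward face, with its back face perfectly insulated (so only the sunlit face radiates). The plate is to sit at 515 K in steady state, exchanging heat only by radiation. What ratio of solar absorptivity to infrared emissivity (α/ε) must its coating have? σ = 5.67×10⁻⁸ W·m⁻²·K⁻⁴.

Balance: αS·A = εσ·1A·T⁴ ⇒ α/ε = σT⁴/S.
α/ε = 5.67×10⁻⁸·(515)⁴/412 = 5.67×10⁻⁸·7.034×10¹⁰/412.

α/ε ≈ 9.68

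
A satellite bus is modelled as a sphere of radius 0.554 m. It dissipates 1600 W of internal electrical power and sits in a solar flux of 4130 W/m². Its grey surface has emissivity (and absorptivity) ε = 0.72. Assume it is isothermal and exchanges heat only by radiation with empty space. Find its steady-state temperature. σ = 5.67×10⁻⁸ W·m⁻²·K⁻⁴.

T ≈ 410 K

At steady state, absorbed solar power + internal power = radiated power.
Absorbed: α·S·A_cross = 0.72·4130·0.9642 = 2867 W (cross-section πr²).
Total input = 2867 + 1600 = 4467 W.
Radiated: εσ·A_surf·T⁴ with A_surf = 4πr² = 3.857 m².
T⁴ = 4467/(0.72·5.67×10⁻⁸·3.857) = 2.837×10¹⁰ K⁴.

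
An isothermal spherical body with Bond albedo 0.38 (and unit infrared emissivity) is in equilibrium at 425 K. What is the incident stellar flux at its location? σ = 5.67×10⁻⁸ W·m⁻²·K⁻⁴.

(1−a)S·πr² = σ·4πr²·T⁴ ⇒ S = 4σT⁴/(1−a).
S = 4·5.67×10⁻⁸·3.263×10¹⁰/0.620.

S ≈ 11900 W/m²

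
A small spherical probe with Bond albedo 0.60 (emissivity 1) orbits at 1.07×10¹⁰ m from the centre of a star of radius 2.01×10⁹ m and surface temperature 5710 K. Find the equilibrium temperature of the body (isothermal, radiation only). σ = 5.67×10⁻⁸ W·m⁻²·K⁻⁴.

The star's surface emits σT_*⁴; at distance d the flux is S = σT_*⁴(R_*/d)².
S = 5.67×10⁻⁸·(5710)⁴·(2.01×10⁹/1.07×10¹⁰)² = 2.127×10⁶ W/m².
For an isothermal sphere T⁴ = (1−a)S/(4σ) = 3.751×10¹² K⁴.

T ≈ 1390 K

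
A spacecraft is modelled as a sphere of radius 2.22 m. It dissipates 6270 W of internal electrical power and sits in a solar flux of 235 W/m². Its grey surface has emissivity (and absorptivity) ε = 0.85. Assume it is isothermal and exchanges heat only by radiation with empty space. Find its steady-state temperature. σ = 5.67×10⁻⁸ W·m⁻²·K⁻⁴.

T ≈ 237 K

At steady state, absorbed solar power + internal power = radiated power.
Absorbed: α·S·A_cross = 0.85·235·15.48 = 3093 W (cross-section πr²).
Total input = 3093 + 6270 = 9363 W.
Radiated: εσ·A_surf·T⁴ with A_surf = 4πr² = 61.93 m².
T⁴ = 9363/(0.85·5.67×10⁻⁸·61.93) = 3.137×10⁹ K⁴.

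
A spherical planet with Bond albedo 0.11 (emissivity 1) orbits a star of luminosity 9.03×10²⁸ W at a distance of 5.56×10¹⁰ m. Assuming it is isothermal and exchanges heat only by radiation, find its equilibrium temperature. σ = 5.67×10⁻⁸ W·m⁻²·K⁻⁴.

First find the stellar flux at distance d: S = L/(4πd²) = 9.03×10²⁸/(4π·(5.56×10¹⁰)²) = 2.324×10⁶ W/m².
For an isothermal sphere, absorbed (1−a)S·πr² = emitted σ·4πr²·T⁴, so T⁴ = (1−a)S/(4σ).
T⁴ = 0.890·2.324×10⁶/(4·5.67×10⁻⁸) = 9.122×10¹² K⁴.

T ≈ 1740 K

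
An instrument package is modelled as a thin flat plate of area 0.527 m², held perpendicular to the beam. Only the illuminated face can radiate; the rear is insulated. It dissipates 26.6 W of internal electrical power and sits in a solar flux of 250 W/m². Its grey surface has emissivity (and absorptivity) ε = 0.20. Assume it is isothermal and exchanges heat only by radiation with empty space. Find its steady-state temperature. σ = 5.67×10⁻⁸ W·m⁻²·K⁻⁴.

T ≈ 307 K

At steady state, absorbed solar power + internal power = radiated power.
Absorbed: α·S·A_cross = 0.20·250·0.5270 = 26.35 W (cross-section A).
Total input = 26.35 + 26.6 = 52.95 W.
Radiated: εσ·A_surf·T⁴ with A_surf = A = 0.5270 m².
T⁴ = 52.95/(0.20·5.67×10⁻⁸·0.5270) = 8.860×10⁹ K⁴.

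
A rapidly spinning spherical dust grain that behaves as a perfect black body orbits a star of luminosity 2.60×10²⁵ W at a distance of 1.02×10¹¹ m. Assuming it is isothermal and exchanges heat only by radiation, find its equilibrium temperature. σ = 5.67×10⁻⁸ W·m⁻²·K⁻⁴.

T ≈ 172 K

First find the stellar flux at distance d: S = L/(4πd²) = 2.60×10²⁵/(4π·(1.02×10¹¹)²) = 198.9 W/m².
For an isothermal sphere, absorbed (1−a)S·πr² = emitted σ·4πr²·T⁴, so T⁴ = (1−a)S/(4σ).
T⁴ = 1.00·198.9/(4·5.67×10⁻⁸) = 8.768×10⁸ K⁴.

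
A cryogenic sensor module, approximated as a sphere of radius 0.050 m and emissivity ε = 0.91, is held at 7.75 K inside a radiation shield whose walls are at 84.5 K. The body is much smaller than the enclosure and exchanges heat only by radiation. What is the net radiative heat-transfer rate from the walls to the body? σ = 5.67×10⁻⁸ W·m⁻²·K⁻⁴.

P_net ≈ 0.0826 W

For a small grey body in a large enclosure: P_net = εσA(T_body⁴ − T_wall⁴).
A = 4πr² = 0.03142 m²; T_body⁴ − T_wall⁴ = 3608 − 5.098×10⁷ = -5.098×10⁷ K⁴.
|P_net| = 0.91·5.67×10⁻⁸·0.03142·5.098×10⁷.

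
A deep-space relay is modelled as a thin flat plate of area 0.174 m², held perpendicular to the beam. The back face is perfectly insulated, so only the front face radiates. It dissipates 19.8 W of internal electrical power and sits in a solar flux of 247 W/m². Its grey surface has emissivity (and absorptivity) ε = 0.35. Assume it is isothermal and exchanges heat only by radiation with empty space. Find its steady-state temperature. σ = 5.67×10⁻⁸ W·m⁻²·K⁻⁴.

At steady state, absorbed solar power + internal power = radiated power.
Absorbed: α·S·A_cross = 0.35·247·0.1740 = 15.04 W (cross-section A).
Total input = 15.04 + 19.8 = 34.84 W.
Radiated: εσ·A_surf·T⁴ with A_surf = A = 0.1740 m².
T⁴ = 34.84/(0.35·5.67×10⁻⁸·0.1740) = 1.009×10¹⁰ K⁴.

T ≈ 317 K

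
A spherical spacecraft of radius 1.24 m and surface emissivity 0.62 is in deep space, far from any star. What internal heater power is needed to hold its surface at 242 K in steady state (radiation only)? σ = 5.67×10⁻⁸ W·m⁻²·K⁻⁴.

P ≈ 2330 W

P = εσ·4πr²·T⁴.
4πr² = 19.32 m²; T⁴ = 3.430×10⁹ K⁴.
P = 0.62·5.67×10⁻⁸·19.32·3.430×10⁹.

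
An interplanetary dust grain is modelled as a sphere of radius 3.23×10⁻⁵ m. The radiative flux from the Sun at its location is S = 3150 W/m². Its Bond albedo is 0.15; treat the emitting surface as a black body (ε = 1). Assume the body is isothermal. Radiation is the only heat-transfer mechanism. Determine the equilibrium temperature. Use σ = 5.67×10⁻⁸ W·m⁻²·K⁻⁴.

At equilibrium, absorbed power = emitted power.
Absorbing cross-section = πr² = 3.278×10⁻⁹ m²; emitting surface = 4πr² = 1.311×10⁻⁸ m² (ratio 4).
(1−a)S·A_cross = εσ·A_surf·T⁴  ⇒  T⁴ = (1−a)S/(4σ).
T⁴ = 0.850·3150/(4·5.67×10⁻⁸) = 1.181×10¹⁰ K⁴.
T = (1.181×10¹⁰)^(1/4).

T ≈ 330 K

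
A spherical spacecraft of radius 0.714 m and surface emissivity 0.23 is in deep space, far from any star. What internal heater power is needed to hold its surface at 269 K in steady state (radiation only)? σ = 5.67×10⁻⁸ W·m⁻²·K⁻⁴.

P ≈ 437 W

P = εσ·4πr²·T⁴.
4πr² = 6.406 m²; T⁴ = 5.236×10⁹ K⁴.
P = 0.23·5.67×10⁻⁸·6.406·5.236×10⁹.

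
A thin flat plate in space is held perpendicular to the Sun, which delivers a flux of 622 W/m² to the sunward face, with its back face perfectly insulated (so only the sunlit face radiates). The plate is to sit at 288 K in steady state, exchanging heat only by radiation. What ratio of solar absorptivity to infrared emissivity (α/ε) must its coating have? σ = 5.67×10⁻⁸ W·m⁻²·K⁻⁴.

Balance: αS·A = εσ·1A·T⁴ ⇒ α/ε = σT⁴/S.
α/ε = 5.67×10⁻⁸·(288)⁴/622 = 5.67×10⁻⁸·6.880×10⁹/622.

α/ε ≈ 0.627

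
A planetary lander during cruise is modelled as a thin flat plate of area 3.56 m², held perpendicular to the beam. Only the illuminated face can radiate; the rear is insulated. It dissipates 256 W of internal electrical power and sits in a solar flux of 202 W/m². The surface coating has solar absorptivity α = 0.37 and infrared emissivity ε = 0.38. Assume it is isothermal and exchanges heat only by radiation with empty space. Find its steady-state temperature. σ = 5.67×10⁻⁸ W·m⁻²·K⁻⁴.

T ≈ 287 K

At steady state, absorbed solar power + internal power = radiated power.
Absorbed: α·S·A_cross = 0.37·202·3.560 = 266.1 W (cross-section A).
Total input = 266.1 + 256 = 522.1 W.
Radiated: εσ·A_surf·T⁴ with A_surf = A = 3.560 m².
T⁴ = 522.1/(0.38·5.67×10⁻⁸·3.560) = 6.806×10⁹ K⁴.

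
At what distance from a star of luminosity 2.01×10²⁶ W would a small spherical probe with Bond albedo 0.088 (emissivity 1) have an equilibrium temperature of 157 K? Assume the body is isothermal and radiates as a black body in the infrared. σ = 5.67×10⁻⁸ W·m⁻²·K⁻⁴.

For an isothermal black-emitting sphere, (1−a)S·πr² = σ·4πr²·T⁴ ⇒ S = 4σT⁴/(1−a).
S = 4·5.67×10⁻⁸·(157)⁴/0.912 = 151.1 W/m².
Flux falls as S = L/(4πd²), so d = √(L/(4πS)) = √(2.01×10²⁶/(4π·151.1)).

d ≈ 3.25×10¹¹ m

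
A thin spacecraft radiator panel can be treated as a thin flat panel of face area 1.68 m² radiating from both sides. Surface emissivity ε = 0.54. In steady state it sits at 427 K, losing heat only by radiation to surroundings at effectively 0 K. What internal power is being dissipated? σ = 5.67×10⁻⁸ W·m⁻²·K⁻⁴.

Steady state: P = εσA T⁴.
A = 2·1.68 = 3.360 m²; T⁴ = (427)⁴ = 3.324×10¹⁰ K⁴.
P = 0.54 × 5.67×10⁻⁸ × 3.360 × 3.324×10¹⁰.

P ≈ 3420 W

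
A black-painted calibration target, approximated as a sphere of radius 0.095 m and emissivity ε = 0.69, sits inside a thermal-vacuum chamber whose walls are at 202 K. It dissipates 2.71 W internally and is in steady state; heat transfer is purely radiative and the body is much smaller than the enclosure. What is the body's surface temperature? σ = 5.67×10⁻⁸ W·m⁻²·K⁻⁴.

T ≈ 218 K

For a small grey body in a large enclosure, net radiated power = εσA(T⁴ − T_w⁴).
Steady state: P = εσA(T⁴ − T_w⁴) with A = 4πr² = 0.1134 m².
T⁴ = P/(εσA) + T_w⁴ = 2.71/(0.69·5.67×10⁻⁸·0.1134) + (202)⁴
    = 6.108×10⁸ + 1.665×10⁹ = 2.276×10⁹ K⁴.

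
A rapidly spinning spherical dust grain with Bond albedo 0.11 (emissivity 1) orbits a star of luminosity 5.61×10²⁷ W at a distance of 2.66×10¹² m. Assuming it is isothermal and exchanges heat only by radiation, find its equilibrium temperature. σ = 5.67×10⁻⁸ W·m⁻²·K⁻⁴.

First find the stellar flux at distance d: S = L/(4πd²) = 5.61×10²⁷/(4π·(2.66×10¹²)²) = 63.09 W/m².
For an isothermal sphere, absorbed (1−a)S·πr² = emitted σ·4πr²·T⁴, so T⁴ = (1−a)S/(4σ).
T⁴ = 0.890·63.09/(4·5.67×10⁻⁸) = 2.476×10⁸ K⁴.

T ≈ 125 K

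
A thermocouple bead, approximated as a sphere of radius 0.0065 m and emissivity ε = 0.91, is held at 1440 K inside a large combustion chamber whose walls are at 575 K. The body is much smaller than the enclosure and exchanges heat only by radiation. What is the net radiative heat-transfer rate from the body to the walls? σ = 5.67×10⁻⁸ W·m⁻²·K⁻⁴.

For a small grey body in a large enclosure: P_net = εσA(T_body⁴ − T_wall⁴).
A = 4πr² = 5.309×10⁻⁴ m²; T_body⁴ − T_wall⁴ = 4.300×10¹² − 1.093×10¹¹ = 4.191×10¹² K⁴.
|P_net| = 0.91·5.67×10⁻⁸·5.309×10⁻⁴·4.191×10¹².

P_net ≈ 115 W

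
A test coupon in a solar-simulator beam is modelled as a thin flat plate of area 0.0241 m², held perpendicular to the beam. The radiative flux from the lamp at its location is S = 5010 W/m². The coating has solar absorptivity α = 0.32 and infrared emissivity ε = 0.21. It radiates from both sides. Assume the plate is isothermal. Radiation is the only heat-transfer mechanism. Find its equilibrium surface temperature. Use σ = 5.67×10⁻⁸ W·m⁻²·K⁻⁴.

At equilibrium, absorbed power = emitted power.
Absorbing cross-section = A = 0.02410 m²; emitting surface = 2A = 0.04820 m² (ratio 2).
αS·A_cross = εσ·A_surf·T⁴  ⇒  T⁴ = αS/(ε·2σ).
T⁴ = 0.320·5010/(0.21·2·5.67×10⁻⁸) = 6.732×10¹⁰ K⁴.
T = (6.732×10¹⁰)^(1/4).

T ≈ 509 K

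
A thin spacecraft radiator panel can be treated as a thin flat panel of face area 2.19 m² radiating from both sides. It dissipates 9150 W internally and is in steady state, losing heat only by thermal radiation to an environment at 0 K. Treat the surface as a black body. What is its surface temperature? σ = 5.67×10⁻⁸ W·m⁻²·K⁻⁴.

T ≈ 438 K

Steady state: internal power = radiated power, P = εσA T⁴.
Radiating area A = 2·2.19 = 4.380 m².
T⁴ = P/(εσA) = 9150/(1.0·5.67×10⁻⁸·4.380) = 3.684×10¹⁰ K⁴.
T = (3.684×10¹⁰)^(1/4).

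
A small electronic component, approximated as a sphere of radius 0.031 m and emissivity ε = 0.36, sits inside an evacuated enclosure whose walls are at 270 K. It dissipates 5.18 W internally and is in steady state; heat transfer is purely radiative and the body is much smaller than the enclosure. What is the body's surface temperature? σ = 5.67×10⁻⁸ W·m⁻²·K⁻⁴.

For a small grey body in a large enclosure, net radiated power = εσA(T⁴ − T_w⁴).
Steady state: P = εσA(T⁴ − T_w⁴) with A = 4πr² = 0.01208 m².
T⁴ = P/(εσA) + T_w⁴ = 5.18/(0.36·5.67×10⁻⁸·0.01208) + (270)⁴
    = 2.101×10¹⁰ + 5.314×10⁹ = 2.633×10¹⁰ K⁴.

T ≈ 403 K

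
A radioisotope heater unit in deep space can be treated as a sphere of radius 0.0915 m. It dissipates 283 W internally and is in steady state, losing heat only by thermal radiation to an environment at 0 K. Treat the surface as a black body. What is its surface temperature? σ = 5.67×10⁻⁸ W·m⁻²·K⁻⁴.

Steady state: internal power = radiated power, P = εσA T⁴.
Radiating area A = 4πr² = 0.1052 m².
T⁴ = P/(εσA) = 283/(1.0·5.67×10⁻⁸·0.1052) = 4.744×10¹⁰ K⁴.
T = (4.744×10¹⁰)^(1/4).

T ≈ 467 K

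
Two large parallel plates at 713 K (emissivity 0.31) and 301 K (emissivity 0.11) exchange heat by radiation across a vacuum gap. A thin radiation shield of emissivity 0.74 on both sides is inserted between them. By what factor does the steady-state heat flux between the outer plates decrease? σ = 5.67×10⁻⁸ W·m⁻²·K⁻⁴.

Without shield: q₀ = σΔ(T⁴)/(1/ε₁+1/ε₂−1) with denominator 11.32.
With shield the two gaps are in series; the resistances add: (1/ε₁+1/ε_s−1)+(1/ε_s+1/ε₂−1) = 3.577+9.442 = 13.02.
Heat-flux ratio q₀/q = 13.02/11.32.

factor ≈ 1.15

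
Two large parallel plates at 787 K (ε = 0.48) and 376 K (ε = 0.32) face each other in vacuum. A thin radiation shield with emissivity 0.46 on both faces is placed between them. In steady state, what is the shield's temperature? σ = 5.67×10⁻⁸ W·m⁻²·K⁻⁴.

In steady state the net flux on the hot side equals that on the cold side.
σ(T₁⁴−T_s⁴)/D₁ = σ(T_s⁴−T₂⁴)/D₂, with D₁ = 1/ε₁+1/ε_s−1 = 3.257, D₂ = 1/ε_s+1/ε₂−1 = 4.299.
Solve for T_s⁴: T_s⁴ = (D₂·T₁⁴ + D₁·T₂⁴)/(D₁+D₂) = 2.269×10¹¹ K⁴.

T_s ≈ 690 K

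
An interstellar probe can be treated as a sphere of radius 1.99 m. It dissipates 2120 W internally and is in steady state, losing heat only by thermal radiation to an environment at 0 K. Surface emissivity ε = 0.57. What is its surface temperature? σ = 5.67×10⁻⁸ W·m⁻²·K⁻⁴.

Steady state: internal power = radiated power, P = εσA T⁴.
Radiating area A = 4πr² = 49.76 m².
T⁴ = P/(εσA) = 2120/(0.57·5.67×10⁻⁸·49.76) = 1.318×10⁹ K⁴.
T = (1.318×10⁹)^(1/4).

T ≈ 191 K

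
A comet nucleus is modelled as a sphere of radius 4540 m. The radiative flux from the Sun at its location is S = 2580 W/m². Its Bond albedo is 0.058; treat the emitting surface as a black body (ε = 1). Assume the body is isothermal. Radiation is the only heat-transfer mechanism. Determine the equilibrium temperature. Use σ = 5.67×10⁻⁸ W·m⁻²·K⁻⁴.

At equilibrium, absorbed power = emitted power.
Absorbing cross-section = πr² = 6.475×10⁷ m²; emitting surface = 4πr² = 2.590×10⁸ m² (ratio 4).
(1−a)S·A_cross = εσ·A_surf·T⁴  ⇒  T⁴ = (1−a)S/(4σ).
T⁴ = 0.942·2580/(4·5.67×10⁻⁸) = 1.072×10¹⁰ K⁴.
T = (1.072×10¹⁰)^(1/4).

T ≈ 322 K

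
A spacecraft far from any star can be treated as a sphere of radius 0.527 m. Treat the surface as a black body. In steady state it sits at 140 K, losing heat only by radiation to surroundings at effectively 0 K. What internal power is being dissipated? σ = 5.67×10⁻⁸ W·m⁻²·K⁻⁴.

P ≈ 76.0 W

Steady state: P = εσA T⁴.
A = 4πr² = 3.490 m²; T⁴ = (140)⁴ = 3.842×10⁸ K⁴.
P = 1.0 × 5.67×10⁻⁸ × 3.490 × 3.842×10⁸.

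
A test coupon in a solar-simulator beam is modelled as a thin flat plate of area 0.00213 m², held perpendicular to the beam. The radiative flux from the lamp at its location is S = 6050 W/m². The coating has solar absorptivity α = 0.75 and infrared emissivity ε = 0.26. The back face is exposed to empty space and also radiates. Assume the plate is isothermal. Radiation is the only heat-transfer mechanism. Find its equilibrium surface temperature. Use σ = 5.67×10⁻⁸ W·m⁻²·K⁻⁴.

T ≈ 626 K

At equilibrium, absorbed power = emitted power.
Absorbing cross-section = A = 0.002130 m²; emitting surface = 2A = 0.004260 m² (ratio 2).
αS·A_cross = εσ·A_surf·T⁴  ⇒  T⁴ = αS/(ε·2σ).
T⁴ = 0.750·6050/(0.26·2·5.67×10⁻⁸) = 1.539×10¹¹ K⁴.
T = (1.539×10¹¹)^(1/4).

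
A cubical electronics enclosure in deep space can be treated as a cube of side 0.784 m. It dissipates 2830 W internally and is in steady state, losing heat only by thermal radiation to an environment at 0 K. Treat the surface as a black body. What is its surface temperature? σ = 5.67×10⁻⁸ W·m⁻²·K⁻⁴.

T ≈ 341 K

Steady state: internal power = radiated power, P = εσA T⁴.
Radiating area A = 6L² = 3.688 m².
T⁴ = P/(εσA) = 2830/(1.0·5.67×10⁻⁸·3.688) = 1.353×10¹⁰ K⁴.
T = (1.353×10¹⁰)^(1/4).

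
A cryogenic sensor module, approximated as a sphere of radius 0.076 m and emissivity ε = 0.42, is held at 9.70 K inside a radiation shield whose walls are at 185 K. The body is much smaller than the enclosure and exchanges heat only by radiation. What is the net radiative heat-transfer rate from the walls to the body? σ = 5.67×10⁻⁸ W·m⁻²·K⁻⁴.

P_net ≈ 2.02 W

For a small grey body in a large enclosure: P_net = εσA(T_body⁴ − T_wall⁴).
A = 4πr² = 0.07258 m²; T_body⁴ − T_wall⁴ = 8853 − 1.171×10⁹ = -1.171×10⁹ K⁴.
|P_net| = 0.42·5.67×10⁻⁸·0.07258·1.171×10⁹.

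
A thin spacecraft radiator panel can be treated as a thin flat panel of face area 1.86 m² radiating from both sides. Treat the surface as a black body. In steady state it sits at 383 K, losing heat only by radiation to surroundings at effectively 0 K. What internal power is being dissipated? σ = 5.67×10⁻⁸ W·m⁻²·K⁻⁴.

Steady state: P = εσA T⁴.
A = 2·1.86 = 3.720 m²; T⁴ = (383)⁴ = 2.152×10¹⁰ K⁴.
P = 1.0 × 5.67×10⁻⁸ × 3.720 × 2.152×10¹⁰.

P ≈ 4540 W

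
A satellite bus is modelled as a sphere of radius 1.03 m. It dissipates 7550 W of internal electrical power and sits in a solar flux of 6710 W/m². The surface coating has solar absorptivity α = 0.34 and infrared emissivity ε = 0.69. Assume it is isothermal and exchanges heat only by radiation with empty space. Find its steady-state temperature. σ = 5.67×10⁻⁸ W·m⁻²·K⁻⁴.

At steady state, absorbed solar power + internal power = radiated power.
Absorbed: α·S·A_cross = 0.34·6710·3.333 = 7604 W (cross-section πr²).
Total input = 7604 + 7550 = 15150 W.
Radiated: εσ·A_surf·T⁴ with A_surf = 4πr² = 13.33 m².
T⁴ = 15150/(0.69·5.67×10⁻⁸·13.33) = 2.905×10¹⁰ K⁴.

T ≈ 413 K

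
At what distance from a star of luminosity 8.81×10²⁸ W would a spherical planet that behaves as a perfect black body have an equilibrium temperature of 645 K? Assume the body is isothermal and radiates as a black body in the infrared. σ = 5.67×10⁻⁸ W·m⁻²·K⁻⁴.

d ≈ 4.23×10¹¹ m

For an isothermal black-emitting sphere, (1−a)S·πr² = σ·4πr²·T⁴ ⇒ S = 4σT⁴/(1−a).
S = 4·5.67×10⁻⁸·(645)⁴/1.00 = 39250 W/m².
Flux falls as S = L/(4πd²), so d = √(L/(4πS)) = √(8.81×10²⁸/(4π·39250)).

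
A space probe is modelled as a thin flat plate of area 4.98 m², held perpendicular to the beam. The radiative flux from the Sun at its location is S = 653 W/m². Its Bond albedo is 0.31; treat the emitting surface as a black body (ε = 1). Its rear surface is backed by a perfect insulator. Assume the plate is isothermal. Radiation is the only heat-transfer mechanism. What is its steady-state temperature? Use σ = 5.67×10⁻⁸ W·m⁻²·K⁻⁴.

At equilibrium, absorbed power = emitted power.
Absorbing cross-section = A = 4.980 m²; emitting surface = A = 4.980 m² (ratio 1).
(1−a)S·A_cross = εσ·A_surf·T⁴  ⇒  T⁴ = (1−a)S/(1σ).
T⁴ = 0.690·653/(1·5.67×10⁻⁸) = 7.947×10⁹ K⁴.
T = (7.947×10⁹)^(1/4).

T ≈ 299 K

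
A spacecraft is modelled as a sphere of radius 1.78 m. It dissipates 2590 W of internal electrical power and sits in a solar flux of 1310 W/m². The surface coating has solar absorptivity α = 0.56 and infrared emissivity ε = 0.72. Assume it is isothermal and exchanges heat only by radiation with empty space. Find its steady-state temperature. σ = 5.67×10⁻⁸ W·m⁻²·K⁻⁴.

At steady state, absorbed solar power + internal power = radiated power.
Absorbed: α·S·A_cross = 0.56·1310·9.954 = 7302 W (cross-section πr²).
Total input = 7302 + 2590 = 9892 W.
Radiated: εσ·A_surf·T⁴ with A_surf = 4πr² = 39.82 m².
T⁴ = 9892/(0.72·5.67×10⁻⁸·39.82) = 6.086×10⁹ K⁴.

T ≈ 279 K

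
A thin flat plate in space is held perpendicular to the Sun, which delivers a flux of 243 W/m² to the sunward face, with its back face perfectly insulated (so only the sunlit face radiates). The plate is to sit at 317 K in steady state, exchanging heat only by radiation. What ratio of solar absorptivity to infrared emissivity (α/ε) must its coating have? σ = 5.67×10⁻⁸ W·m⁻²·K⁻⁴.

Balance: αS·A = εσ·1A·T⁴ ⇒ α/ε = σT⁴/S.
α/ε = 5.67×10⁻⁸·(317)⁴/243 = 5.67×10⁻⁸·1.010×10¹⁰/243.

α/ε ≈ 2.36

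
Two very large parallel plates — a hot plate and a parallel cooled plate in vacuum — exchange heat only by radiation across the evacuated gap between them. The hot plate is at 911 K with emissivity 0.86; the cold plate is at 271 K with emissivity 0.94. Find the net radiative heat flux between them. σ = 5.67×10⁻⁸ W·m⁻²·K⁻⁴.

q ≈ 31600 W/m²

For two infinite grey parallel plates, q = σ(T₁⁴ − T₂⁴)/(1/ε₁ + 1/ε₂ − 1).
T₁⁴ − T₂⁴ = 6.888×10¹¹ − 5.394×10⁹ = 6.834×10¹¹ K⁴.
1/ε₁ + 1/ε₂ − 1 = 1.163 + 1.064 − 1 = 1.227.
q = 5.67×10⁻⁸ × 6.834×10¹¹ / 1.227.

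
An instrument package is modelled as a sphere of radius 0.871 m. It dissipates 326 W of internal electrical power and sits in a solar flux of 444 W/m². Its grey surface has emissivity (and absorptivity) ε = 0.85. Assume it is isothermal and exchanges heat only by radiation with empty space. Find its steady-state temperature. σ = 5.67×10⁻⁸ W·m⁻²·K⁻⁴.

T ≈ 227 K

At steady state, absorbed solar power + internal power = radiated power.
Absorbed: α·S·A_cross = 0.85·444·2.383 = 899.5 W (cross-section πr²).
Total input = 899.5 + 326 = 1225 W.
Radiated: εσ·A_surf·T⁴ with A_surf = 4πr² = 9.533 m².
T⁴ = 1225/(0.85·5.67×10⁻⁸·9.533) = 2.667×10⁹ K⁴.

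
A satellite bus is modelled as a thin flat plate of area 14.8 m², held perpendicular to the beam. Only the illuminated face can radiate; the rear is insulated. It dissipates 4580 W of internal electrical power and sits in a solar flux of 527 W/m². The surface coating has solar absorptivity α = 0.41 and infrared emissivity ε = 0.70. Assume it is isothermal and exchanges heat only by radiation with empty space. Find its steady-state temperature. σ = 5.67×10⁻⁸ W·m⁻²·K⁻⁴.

T ≈ 339 K

At steady state, absorbed solar power + internal power = radiated power.
Absorbed: α·S·A_cross = 0.41·527·14.80 = 3198 W (cross-section A).
Total input = 3198 + 4580 = 7778 W.
Radiated: εσ·A_surf·T⁴ with A_surf = A = 14.80 m².
T⁴ = 7778/(0.70·5.67×10⁻⁸·14.80) = 1.324×10¹⁰ K⁴.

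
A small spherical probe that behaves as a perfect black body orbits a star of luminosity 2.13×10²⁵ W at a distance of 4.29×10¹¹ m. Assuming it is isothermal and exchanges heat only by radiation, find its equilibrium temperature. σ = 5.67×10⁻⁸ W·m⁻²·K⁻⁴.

T ≈ 79.8 K

First find the stellar flux at distance d: S = L/(4πd²) = 2.13×10²⁵/(4π·(4.29×10¹¹)²) = 9.210 W/m².
For an isothermal sphere, absorbed (1−a)S·πr² = emitted σ·4πr²·T⁴, so T⁴ = (1−a)S/(4σ).
T⁴ = 1.00·9.210/(4·5.67×10⁻⁸) = 4.061×10⁷ K⁴.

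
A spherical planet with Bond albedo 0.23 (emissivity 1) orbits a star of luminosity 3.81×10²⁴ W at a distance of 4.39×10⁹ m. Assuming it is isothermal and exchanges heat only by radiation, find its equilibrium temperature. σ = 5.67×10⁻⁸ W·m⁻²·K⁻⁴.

First find the stellar flux at distance d: S = L/(4πd²) = 3.81×10²⁴/(4π·(4.39×10⁹)²) = 15730 W/m².
For an isothermal sphere, absorbed (1−a)S·πr² = emitted σ·4πr²·T⁴, so T⁴ = (1−a)S/(4σ).
T⁴ = 0.770·15730/(4·5.67×10⁻⁸) = 5.341×10¹⁰ K⁴.

T ≈ 481 K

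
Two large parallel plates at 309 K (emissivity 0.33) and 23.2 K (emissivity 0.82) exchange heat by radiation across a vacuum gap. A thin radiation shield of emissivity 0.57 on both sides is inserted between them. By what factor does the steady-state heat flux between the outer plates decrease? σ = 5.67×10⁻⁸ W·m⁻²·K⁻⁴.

factor ≈ 1.77

Without shield: q₀ = σΔ(T⁴)/(1/ε₁+1/ε₂−1) with denominator 3.250.
With shield the two gaps are in series; the resistances add: (1/ε₁+1/ε_s−1)+(1/ε_s+1/ε₂−1) = 3.785+1.974 = 5.759.
Heat-flux ratio q₀/q = 5.759/3.250.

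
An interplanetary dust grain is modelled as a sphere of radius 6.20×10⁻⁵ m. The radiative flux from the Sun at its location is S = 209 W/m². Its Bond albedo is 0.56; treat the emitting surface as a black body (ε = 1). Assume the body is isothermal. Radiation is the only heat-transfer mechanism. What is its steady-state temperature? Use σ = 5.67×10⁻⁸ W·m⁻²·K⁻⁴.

T ≈ 142 K

At equilibrium, absorbed power = emitted power.
Absorbing cross-section = πr² = 1.208×10⁻⁸ m²; emitting surface = 4πr² = 4.831×10⁻⁸ m² (ratio 4).
(1−a)S·A_cross = εσ·A_surf·T⁴  ⇒  T⁴ = (1−a)S/(4σ).
T⁴ = 0.440·209/(4·5.67×10⁻⁸) = 4.055×10⁸ K⁴.
T = (4.055×10⁸)^(1/4).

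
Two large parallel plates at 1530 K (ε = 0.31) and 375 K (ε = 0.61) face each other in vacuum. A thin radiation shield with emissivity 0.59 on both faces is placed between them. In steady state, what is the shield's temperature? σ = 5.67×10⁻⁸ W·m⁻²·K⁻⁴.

In steady state the net flux on the hot side equals that on the cold side.
σ(T₁⁴−T_s⁴)/D₁ = σ(T_s⁴−T₂⁴)/D₂, with D₁ = 1/ε₁+1/ε_s−1 = 3.921, D₂ = 1/ε_s+1/ε₂−1 = 2.334.
Solve for T_s⁴: T_s⁴ = (D₂·T₁⁴ + D₁·T₂⁴)/(D₁+D₂) = 2.057×10¹² K⁴.

T_s ≈ 1200 K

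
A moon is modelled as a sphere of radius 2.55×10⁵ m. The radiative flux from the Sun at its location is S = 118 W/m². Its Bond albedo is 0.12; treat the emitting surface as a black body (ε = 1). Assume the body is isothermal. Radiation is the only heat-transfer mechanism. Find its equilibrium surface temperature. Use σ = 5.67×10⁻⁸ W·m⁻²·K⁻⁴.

T ≈ 146 K

At equilibrium, absorbed power = emitted power.
Absorbing cross-section = πr² = 2.043×10¹¹ m²; emitting surface = 4πr² = 8.171×10¹¹ m² (ratio 4).
(1−a)S·A_cross = εσ·A_surf·T⁴  ⇒  T⁴ = (1−a)S/(4σ).
T⁴ = 0.880·118/(4·5.67×10⁻⁸) = 4.578×10⁸ K⁴.
T = (4.578×10⁸)^(1/4).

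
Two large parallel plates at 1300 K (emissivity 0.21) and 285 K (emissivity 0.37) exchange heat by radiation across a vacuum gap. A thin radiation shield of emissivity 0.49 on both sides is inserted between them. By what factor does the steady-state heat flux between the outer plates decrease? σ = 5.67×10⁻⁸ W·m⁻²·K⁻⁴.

factor ≈ 1.48

Without shield: q₀ = σΔ(T⁴)/(1/ε₁+1/ε₂−1) with denominator 6.465.
With shield the two gaps are in series; the resistances add: (1/ε₁+1/ε_s−1)+(1/ε_s+1/ε₂−1) = 5.803+3.744 = 9.546.
Heat-flux ratio q₀/q = 9.546/6.465.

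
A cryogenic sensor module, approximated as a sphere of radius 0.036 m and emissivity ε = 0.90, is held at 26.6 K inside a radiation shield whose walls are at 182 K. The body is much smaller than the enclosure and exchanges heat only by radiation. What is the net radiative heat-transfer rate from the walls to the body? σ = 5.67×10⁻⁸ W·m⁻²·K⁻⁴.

P_net ≈ 0.911 W

For a small grey body in a large enclosure: P_net = εσA(T_body⁴ − T_wall⁴).
A = 4πr² = 0.01629 m²; T_body⁴ − T_wall⁴ = 5.006×10⁵ − 1.097×10⁹ = -1.097×10⁹ K⁴.
|P_net| = 0.90·5.67×10⁻⁸·0.01629·1.097×10⁹.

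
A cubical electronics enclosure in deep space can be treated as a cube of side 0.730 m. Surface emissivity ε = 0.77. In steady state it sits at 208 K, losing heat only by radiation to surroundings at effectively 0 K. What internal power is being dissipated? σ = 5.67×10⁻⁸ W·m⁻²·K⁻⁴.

P ≈ 261 W

Steady state: P = εσA T⁴.
A = 6L² = 3.197 m²; T⁴ = (208)⁴ = 1.872×10⁹ K⁴.
P = 0.77 × 5.67×10⁻⁸ × 3.197 × 1.872×10⁹.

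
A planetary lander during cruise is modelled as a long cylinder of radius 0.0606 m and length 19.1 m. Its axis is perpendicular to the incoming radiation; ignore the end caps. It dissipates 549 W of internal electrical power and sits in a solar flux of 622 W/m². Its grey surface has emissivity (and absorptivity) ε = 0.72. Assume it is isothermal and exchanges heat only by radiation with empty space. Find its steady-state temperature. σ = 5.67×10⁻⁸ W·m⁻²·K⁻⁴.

T ≈ 270 K

At steady state, absorbed solar power + internal power = radiated power.
Absorbed: α·S·A_cross = 0.72·622·2.315 = 1037 W (cross-section 2rL).
Total input = 1037 + 549 = 1586 W.
Radiated: εσ·A_surf·T⁴ with A_surf = 2πrL = 7.273 m².
T⁴ = 1586/(0.72·5.67×10⁻⁸·7.273) = 5.341×10⁹ K⁴.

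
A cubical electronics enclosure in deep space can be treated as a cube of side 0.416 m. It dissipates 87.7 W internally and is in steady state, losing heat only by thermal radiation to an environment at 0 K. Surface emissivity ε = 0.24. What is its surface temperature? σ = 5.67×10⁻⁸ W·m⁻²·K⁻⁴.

Steady state: internal power = radiated power, P = εσA T⁴.
Radiating area A = 6L² = 1.038 m².
T⁴ = P/(εσA) = 87.7/(0.24·5.67×10⁻⁸·1.038) = 6.207×10⁹ K⁴.
T = (6.207×10⁹)^(1/4).

T ≈ 281 K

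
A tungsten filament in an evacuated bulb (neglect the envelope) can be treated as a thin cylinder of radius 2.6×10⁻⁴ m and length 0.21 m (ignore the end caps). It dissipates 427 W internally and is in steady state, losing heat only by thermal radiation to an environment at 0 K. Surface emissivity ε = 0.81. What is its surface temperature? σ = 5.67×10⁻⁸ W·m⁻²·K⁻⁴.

Steady state: internal power = radiated power, P = εσA T⁴.
Radiating area A = 2πrL = 3.431×10⁻⁴ m².
T⁴ = P/(εσA) = 427/(0.81·5.67×10⁻⁸·3.431×10⁻⁴) = 2.710×10¹³ K⁴.
T = (2.710×10¹³)^(1/4).

T ≈ 2280 K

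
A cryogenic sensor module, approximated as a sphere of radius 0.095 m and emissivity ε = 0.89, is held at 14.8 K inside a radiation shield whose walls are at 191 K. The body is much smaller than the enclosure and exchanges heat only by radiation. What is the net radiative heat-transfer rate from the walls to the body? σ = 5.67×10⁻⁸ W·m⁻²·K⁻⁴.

P_net ≈ 7.62 W

For a small grey body in a large enclosure: P_net = εσA(T_body⁴ − T_wall⁴).
A = 4πr² = 0.1134 m²; T_body⁴ − T_wall⁴ = 47980 − 1.331×10⁹ = -1.331×10⁹ K⁴.
|P_net| = 0.89·5.67×10⁻⁸·0.1134·1.331×10⁹.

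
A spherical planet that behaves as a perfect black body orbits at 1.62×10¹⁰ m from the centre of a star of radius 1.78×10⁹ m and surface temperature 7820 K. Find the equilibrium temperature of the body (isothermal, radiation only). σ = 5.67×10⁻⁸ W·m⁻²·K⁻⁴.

The star's surface emits σT_*⁴; at distance d the flux is S = σT_*⁴(R_*/d)².
S = 5.67×10⁻⁸·(7820)⁴·(1.78×10⁹/1.62×10¹⁰)² = 2.560×10⁶ W/m².
For an isothermal sphere T⁴ = (1−a)S/(4σ) = 1.129×10¹³ K⁴.

T ≈ 1830 K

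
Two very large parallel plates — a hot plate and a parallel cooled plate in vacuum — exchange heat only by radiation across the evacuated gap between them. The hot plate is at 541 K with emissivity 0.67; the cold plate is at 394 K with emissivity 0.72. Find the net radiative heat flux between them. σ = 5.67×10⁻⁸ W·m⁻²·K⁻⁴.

q ≈ 1860 W/m²

For two infinite grey parallel plates, q = σ(T₁⁴ − T₂⁴)/(1/ε₁ + 1/ε₂ − 1).
T₁⁴ − T₂⁴ = 8.566×10¹⁰ − 2.410×10¹⁰ = 6.156×10¹⁰ K⁴.
1/ε₁ + 1/ε₂ − 1 = 1.493 + 1.389 − 1 = 1.881.
q = 5.67×10⁻⁸ × 6.156×10¹⁰ / 1.881.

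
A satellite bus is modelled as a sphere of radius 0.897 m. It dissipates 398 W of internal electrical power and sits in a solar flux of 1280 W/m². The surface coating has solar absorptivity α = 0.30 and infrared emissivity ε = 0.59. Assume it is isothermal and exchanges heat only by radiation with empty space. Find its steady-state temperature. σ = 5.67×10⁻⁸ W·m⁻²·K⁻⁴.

T ≈ 252 K

At steady state, absorbed solar power + internal power = radiated power.
Absorbed: α·S·A_cross = 0.30·1280·2.528 = 970.7 W (cross-section πr²).
Total input = 970.7 + 398 = 1369 W.
Radiated: εσ·A_surf·T⁴ with A_surf = 4πr² = 10.11 m².
T⁴ = 1369/(0.59·5.67×10⁻⁸·10.11) = 4.046×10⁹ K⁴.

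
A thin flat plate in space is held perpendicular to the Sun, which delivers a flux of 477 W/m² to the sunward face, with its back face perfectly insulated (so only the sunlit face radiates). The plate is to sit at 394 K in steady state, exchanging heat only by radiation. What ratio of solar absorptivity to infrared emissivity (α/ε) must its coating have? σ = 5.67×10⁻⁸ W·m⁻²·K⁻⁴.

Balance: αS·A = εσ·1A·T⁴ ⇒ α/ε = σT⁴/S.
α/ε = 5.67×10⁻⁸·(394)⁴/477 = 5.67×10⁻⁸·2.410×10¹⁰/477.

α/ε ≈ 2.86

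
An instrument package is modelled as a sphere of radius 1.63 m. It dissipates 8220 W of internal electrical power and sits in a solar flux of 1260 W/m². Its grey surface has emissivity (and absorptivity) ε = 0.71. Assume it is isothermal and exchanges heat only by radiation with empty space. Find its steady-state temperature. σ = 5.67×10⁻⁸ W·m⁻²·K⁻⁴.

At steady state, absorbed solar power + internal power = radiated power.
Absorbed: α·S·A_cross = 0.71·1260·8.347 = 7467 W (cross-section πr²).
Total input = 7467 + 8220 = 15690 W.
Radiated: εσ·A_surf·T⁴ with A_surf = 4πr² = 33.39 m².
T⁴ = 15690/(0.71·5.67×10⁻⁸·33.39) = 1.167×10¹⁰ K⁴.

T ≈ 329 K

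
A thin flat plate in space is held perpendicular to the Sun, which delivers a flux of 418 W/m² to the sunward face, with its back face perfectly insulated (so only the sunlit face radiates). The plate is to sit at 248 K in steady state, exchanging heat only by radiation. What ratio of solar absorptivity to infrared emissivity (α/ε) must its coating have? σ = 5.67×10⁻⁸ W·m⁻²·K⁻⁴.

α/ε ≈ 0.513

Balance: αS·A = εσ·1A·T⁴ ⇒ α/ε = σT⁴/S.
α/ε = 5.67×10⁻⁸·(248)⁴/418 = 5.67×10⁻⁸·3.783×10⁹/418.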